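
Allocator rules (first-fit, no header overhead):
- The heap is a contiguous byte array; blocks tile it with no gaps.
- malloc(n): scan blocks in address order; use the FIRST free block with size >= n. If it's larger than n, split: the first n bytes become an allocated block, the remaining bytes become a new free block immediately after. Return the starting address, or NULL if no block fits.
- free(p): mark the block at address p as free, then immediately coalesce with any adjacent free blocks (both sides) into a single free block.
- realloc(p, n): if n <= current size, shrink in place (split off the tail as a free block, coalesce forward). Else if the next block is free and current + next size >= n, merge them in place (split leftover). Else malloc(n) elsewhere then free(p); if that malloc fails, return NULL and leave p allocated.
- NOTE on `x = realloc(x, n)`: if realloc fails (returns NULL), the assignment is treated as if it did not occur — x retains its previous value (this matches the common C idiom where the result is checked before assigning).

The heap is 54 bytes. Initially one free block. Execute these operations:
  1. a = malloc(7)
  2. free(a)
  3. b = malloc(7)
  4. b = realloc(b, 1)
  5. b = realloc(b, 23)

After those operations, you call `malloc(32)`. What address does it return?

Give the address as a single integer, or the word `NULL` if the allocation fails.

Answer: NULL

Derivation:
Op 1: a = malloc(7) -> a = 0; heap: [0-6 ALLOC][7-53 FREE]
Op 2: free(a) -> (freed a); heap: [0-53 FREE]
Op 3: b = malloc(7) -> b = 0; heap: [0-6 ALLOC][7-53 FREE]
Op 4: b = realloc(b, 1) -> b = 0; heap: [0-0 ALLOC][1-53 FREE]
Op 5: b = realloc(b, 23) -> b = 0; heap: [0-22 ALLOC][23-53 FREE]
malloc(32): first-fit scan over [0-22 ALLOC][23-53 FREE] -> NULL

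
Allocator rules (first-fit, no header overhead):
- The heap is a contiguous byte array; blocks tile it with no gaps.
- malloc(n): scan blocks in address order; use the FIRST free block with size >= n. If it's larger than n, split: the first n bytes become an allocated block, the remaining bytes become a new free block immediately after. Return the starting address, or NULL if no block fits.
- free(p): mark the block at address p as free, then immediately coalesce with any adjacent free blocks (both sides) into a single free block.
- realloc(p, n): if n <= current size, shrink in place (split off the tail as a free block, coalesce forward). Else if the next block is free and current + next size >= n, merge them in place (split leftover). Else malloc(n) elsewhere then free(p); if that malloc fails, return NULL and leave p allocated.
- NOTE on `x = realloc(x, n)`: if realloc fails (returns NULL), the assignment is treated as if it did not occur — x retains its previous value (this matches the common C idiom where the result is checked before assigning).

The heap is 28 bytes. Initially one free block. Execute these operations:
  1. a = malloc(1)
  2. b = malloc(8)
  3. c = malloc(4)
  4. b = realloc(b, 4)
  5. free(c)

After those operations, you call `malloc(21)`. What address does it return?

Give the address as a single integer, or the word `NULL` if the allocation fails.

Op 1: a = malloc(1) -> a = 0; heap: [0-0 ALLOC][1-27 FREE]
Op 2: b = malloc(8) -> b = 1; heap: [0-0 ALLOC][1-8 ALLOC][9-27 FREE]
Op 3: c = malloc(4) -> c = 9; heap: [0-0 ALLOC][1-8 ALLOC][9-12 ALLOC][13-27 FREE]
Op 4: b = realloc(b, 4) -> b = 1; heap: [0-0 ALLOC][1-4 ALLOC][5-8 FREE][9-12 ALLOC][13-27 FREE]
Op 5: free(c) -> (freed c); heap: [0-0 ALLOC][1-4 ALLOC][5-27 FREE]
malloc(21): first-fit scan over [0-0 ALLOC][1-4 ALLOC][5-27 FREE] -> 5

Answer: 5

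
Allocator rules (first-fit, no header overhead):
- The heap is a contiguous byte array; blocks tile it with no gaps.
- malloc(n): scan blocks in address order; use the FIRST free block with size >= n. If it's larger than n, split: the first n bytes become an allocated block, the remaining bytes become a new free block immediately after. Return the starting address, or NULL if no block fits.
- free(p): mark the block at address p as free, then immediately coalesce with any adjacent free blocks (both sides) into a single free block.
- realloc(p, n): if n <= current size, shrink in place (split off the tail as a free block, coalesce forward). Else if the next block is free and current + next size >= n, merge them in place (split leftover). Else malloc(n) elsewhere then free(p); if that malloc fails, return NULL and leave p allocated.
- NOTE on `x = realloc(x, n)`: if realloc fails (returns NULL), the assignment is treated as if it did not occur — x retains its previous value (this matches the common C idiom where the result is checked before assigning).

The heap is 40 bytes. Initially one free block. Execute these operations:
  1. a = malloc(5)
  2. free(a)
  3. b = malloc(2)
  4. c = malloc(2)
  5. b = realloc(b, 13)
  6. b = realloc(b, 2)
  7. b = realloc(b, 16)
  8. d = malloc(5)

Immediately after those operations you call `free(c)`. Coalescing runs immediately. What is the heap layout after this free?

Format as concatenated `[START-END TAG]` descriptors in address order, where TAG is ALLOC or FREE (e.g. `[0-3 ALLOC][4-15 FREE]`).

Answer: [0-3 FREE][4-19 ALLOC][20-24 ALLOC][25-39 FREE]

Derivation:
Op 1: a = malloc(5) -> a = 0; heap: [0-4 ALLOC][5-39 FREE]
Op 2: free(a) -> (freed a); heap: [0-39 FREE]
Op 3: b = malloc(2) -> b = 0; heap: [0-1 ALLOC][2-39 FREE]
Op 4: c = malloc(2) -> c = 2; heap: [0-1 ALLOC][2-3 ALLOC][4-39 FREE]
Op 5: b = realloc(b, 13) -> b = 4; heap: [0-1 FREE][2-3 ALLOC][4-16 ALLOC][17-39 FREE]
Op 6: b = realloc(b, 2) -> b = 4; heap: [0-1 FREE][2-3 ALLOC][4-5 ALLOC][6-39 FREE]
Op 7: b = realloc(b, 16) -> b = 4; heap: [0-1 FREE][2-3 ALLOC][4-19 ALLOC][20-39 FREE]
Op 8: d = malloc(5) -> d = 20; heap: [0-1 FREE][2-3 ALLOC][4-19 ALLOC][20-24 ALLOC][25-39 FREE]
free(c): c = 2 -> block [2-3 ALLOC]; mark free, coalesce with adjacent free neighbors -> [0-3 FREE][4-19 ALLOC][20-24 ALLOC][25-39 FREE]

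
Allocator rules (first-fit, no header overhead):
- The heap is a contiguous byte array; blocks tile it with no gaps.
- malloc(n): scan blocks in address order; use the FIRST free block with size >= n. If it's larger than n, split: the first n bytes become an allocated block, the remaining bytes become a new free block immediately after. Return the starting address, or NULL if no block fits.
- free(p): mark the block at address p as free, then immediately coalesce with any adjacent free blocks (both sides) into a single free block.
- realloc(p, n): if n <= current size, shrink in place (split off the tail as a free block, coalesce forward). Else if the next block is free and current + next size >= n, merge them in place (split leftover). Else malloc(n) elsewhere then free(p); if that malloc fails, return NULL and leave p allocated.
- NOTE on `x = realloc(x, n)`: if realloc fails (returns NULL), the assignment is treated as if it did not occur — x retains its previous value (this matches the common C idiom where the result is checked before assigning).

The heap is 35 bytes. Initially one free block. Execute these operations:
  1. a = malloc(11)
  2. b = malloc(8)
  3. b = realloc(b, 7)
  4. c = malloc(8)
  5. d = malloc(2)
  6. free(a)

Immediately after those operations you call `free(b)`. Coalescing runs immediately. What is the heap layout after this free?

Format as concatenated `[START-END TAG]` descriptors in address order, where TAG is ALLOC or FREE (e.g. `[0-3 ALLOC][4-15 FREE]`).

Op 1: a = malloc(11) -> a = 0; heap: [0-10 ALLOC][11-34 FREE]
Op 2: b = malloc(8) -> b = 11; heap: [0-10 ALLOC][11-18 ALLOC][19-34 FREE]
Op 3: b = realloc(b, 7) -> b = 11; heap: [0-10 ALLOC][11-17 ALLOC][18-34 FREE]
Op 4: c = malloc(8) -> c = 18; heap: [0-10 ALLOC][11-17 ALLOC][18-25 ALLOC][26-34 FREE]
Op 5: d = malloc(2) -> d = 26; heap: [0-10 ALLOC][11-17 ALLOC][18-25 ALLOC][26-27 ALLOC][28-34 FREE]
Op 6: free(a) -> (freed a); heap: [0-10 FREE][11-17 ALLOC][18-25 ALLOC][26-27 ALLOC][28-34 FREE]
free(b): b = 11 -> block [11-17 ALLOC]; mark free, coalesce with adjacent free neighbors -> [0-17 FREE][18-25 ALLOC][26-27 ALLOC][28-34 FREE]

Answer: [0-17 FREE][18-25 ALLOC][26-27 ALLOC][28-34 FREE]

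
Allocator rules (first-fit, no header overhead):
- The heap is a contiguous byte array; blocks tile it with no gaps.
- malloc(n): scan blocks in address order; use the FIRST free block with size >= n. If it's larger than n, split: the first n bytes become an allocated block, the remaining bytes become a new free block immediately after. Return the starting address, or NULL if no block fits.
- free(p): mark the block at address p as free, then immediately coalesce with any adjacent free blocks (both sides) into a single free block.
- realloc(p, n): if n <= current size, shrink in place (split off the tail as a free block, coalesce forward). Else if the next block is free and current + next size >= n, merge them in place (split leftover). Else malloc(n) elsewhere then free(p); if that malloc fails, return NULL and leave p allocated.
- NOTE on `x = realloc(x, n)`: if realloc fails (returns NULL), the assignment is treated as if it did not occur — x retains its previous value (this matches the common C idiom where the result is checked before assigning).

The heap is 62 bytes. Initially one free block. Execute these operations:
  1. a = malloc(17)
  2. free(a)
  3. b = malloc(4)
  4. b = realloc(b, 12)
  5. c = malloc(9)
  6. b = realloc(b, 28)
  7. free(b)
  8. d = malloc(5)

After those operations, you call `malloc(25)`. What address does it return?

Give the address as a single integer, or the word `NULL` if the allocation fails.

Answer: 21

Derivation:
Op 1: a = malloc(17) -> a = 0; heap: [0-16 ALLOC][17-61 FREE]
Op 2: free(a) -> (freed a); heap: [0-61 FREE]
Op 3: b = malloc(4) -> b = 0; heap: [0-3 ALLOC][4-61 FREE]
Op 4: b = realloc(b, 12) -> b = 0; heap: [0-11 ALLOC][12-61 FREE]
Op 5: c = malloc(9) -> c = 12; heap: [0-11 ALLOC][12-20 ALLOC][21-61 FREE]
Op 6: b = realloc(b, 28) -> b = 21; heap: [0-11 FREE][12-20 ALLOC][21-48 ALLOC][49-61 FREE]
Op 7: free(b) -> (freed b); heap: [0-11 FREE][12-20 ALLOC][21-61 FREE]
Op 8: d = malloc(5) -> d = 0; heap: [0-4 ALLOC][5-11 FREE][12-20 ALLOC][21-61 FREE]
malloc(25): first-fit scan over [0-4 ALLOC][5-11 FREE][12-20 ALLOC][21-61 FREE] -> 21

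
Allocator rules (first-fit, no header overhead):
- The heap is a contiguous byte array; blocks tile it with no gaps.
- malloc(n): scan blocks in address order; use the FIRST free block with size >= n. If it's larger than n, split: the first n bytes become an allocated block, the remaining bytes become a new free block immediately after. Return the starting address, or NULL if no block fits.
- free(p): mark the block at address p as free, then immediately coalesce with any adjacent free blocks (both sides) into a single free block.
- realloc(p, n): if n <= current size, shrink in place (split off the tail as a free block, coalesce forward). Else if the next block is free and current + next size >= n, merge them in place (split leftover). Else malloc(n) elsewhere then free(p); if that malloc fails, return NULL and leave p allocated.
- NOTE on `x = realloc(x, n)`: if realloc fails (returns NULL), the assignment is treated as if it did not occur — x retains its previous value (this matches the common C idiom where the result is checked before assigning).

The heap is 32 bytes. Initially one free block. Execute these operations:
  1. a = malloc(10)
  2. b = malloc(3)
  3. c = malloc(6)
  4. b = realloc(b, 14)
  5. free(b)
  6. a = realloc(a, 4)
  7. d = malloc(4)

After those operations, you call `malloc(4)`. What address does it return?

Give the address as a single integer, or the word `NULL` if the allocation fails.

Op 1: a = malloc(10) -> a = 0; heap: [0-9 ALLOC][10-31 FREE]
Op 2: b = malloc(3) -> b = 10; heap: [0-9 ALLOC][10-12 ALLOC][13-31 FREE]
Op 3: c = malloc(6) -> c = 13; heap: [0-9 ALLOC][10-12 ALLOC][13-18 ALLOC][19-31 FREE]
Op 4: b = realloc(b, 14) -> NULL (b unchanged); heap: [0-9 ALLOC][10-12 ALLOC][13-18 ALLOC][19-31 FREE]
Op 5: free(b) -> (freed b); heap: [0-9 ALLOC][10-12 FREE][13-18 ALLOC][19-31 FREE]
Op 6: a = realloc(a, 4) -> a = 0; heap: [0-3 ALLOC][4-12 FREE][13-18 ALLOC][19-31 FREE]
Op 7: d = malloc(4) -> d = 4; heap: [0-3 ALLOC][4-7 ALLOC][8-12 FREE][13-18 ALLOC][19-31 FREE]
malloc(4): first-fit scan over [0-3 ALLOC][4-7 ALLOC][8-12 FREE][13-18 ALLOC][19-31 FREE] -> 8

Answer: 8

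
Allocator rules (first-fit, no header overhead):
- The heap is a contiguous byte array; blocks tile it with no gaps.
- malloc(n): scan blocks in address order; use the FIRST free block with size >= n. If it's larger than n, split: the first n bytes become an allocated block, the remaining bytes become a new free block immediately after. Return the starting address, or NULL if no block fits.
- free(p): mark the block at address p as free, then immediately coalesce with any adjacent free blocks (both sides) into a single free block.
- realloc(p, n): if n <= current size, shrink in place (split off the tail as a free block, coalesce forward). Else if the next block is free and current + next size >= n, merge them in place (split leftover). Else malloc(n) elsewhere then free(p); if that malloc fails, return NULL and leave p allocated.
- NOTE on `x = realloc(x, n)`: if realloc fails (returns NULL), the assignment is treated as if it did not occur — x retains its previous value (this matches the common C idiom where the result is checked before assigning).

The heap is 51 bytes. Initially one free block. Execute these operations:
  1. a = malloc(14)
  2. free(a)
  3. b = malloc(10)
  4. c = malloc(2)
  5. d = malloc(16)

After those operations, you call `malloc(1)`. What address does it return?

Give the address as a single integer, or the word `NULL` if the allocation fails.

Answer: 28

Derivation:
Op 1: a = malloc(14) -> a = 0; heap: [0-13 ALLOC][14-50 FREE]
Op 2: free(a) -> (freed a); heap: [0-50 FREE]
Op 3: b = malloc(10) -> b = 0; heap: [0-9 ALLOC][10-50 FREE]
Op 4: c = malloc(2) -> c = 10; heap: [0-9 ALLOC][10-11 ALLOC][12-50 FREE]
Op 5: d = malloc(16) -> d = 12; heap: [0-9 ALLOC][10-11 ALLOC][12-27 ALLOC][28-50 FREE]
malloc(1): first-fit scan over [0-9 ALLOC][10-11 ALLOC][12-27 ALLOC][28-50 FREE] -> 28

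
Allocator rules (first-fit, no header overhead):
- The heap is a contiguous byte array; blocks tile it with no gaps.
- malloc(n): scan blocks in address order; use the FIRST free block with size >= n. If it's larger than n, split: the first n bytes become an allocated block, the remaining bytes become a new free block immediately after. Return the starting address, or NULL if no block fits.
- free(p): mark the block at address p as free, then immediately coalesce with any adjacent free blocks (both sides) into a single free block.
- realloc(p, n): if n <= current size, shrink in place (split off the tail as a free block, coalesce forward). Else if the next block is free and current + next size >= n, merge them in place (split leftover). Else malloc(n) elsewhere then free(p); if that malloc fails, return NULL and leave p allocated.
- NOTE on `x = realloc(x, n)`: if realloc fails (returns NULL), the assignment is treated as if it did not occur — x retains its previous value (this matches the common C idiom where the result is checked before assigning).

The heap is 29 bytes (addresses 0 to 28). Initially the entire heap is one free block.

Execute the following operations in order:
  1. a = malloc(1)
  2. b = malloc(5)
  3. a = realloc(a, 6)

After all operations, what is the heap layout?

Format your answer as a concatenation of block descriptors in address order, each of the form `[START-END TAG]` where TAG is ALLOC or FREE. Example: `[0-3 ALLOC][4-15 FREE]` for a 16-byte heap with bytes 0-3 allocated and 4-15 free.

Op 1: a = malloc(1) -> a = 0; heap: [0-0 ALLOC][1-28 FREE]
Op 2: b = malloc(5) -> b = 1; heap: [0-0 ALLOC][1-5 ALLOC][6-28 FREE]
Op 3: a = realloc(a, 6) -> a = 6; heap: [0-0 FREE][1-5 ALLOC][6-11 ALLOC][12-28 FREE]

Answer: [0-0 FREE][1-5 ALLOC][6-11 ALLOC][12-28 FREE]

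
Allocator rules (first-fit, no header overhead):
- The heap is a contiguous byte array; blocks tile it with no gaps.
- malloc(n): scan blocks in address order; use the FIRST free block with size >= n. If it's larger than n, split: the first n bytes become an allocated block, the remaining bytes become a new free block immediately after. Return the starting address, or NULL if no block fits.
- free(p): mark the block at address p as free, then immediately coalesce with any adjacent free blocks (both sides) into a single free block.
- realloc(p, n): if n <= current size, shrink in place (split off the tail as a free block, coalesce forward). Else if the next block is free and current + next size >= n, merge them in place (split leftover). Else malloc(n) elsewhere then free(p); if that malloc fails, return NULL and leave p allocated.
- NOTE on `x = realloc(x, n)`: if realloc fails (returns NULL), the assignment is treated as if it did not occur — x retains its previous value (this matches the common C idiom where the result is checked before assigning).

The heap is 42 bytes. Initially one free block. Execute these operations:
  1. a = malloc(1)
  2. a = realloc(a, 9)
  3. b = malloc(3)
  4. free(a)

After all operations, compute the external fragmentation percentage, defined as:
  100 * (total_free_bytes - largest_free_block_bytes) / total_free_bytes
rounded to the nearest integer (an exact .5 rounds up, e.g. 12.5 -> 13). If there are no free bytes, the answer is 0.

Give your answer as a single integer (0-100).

Answer: 23

Derivation:
Op 1: a = malloc(1) -> a = 0; heap: [0-0 ALLOC][1-41 FREE]
Op 2: a = realloc(a, 9) -> a = 0; heap: [0-8 ALLOC][9-41 FREE]
Op 3: b = malloc(3) -> b = 9; heap: [0-8 ALLOC][9-11 ALLOC][12-41 FREE]
Op 4: free(a) -> (freed a); heap: [0-8 FREE][9-11 ALLOC][12-41 FREE]
Free blocks: [9 30] total_free=39 largest=30 -> 100*(39-30)/39 = 900/39 ≈ 23.077 -> rounds to 23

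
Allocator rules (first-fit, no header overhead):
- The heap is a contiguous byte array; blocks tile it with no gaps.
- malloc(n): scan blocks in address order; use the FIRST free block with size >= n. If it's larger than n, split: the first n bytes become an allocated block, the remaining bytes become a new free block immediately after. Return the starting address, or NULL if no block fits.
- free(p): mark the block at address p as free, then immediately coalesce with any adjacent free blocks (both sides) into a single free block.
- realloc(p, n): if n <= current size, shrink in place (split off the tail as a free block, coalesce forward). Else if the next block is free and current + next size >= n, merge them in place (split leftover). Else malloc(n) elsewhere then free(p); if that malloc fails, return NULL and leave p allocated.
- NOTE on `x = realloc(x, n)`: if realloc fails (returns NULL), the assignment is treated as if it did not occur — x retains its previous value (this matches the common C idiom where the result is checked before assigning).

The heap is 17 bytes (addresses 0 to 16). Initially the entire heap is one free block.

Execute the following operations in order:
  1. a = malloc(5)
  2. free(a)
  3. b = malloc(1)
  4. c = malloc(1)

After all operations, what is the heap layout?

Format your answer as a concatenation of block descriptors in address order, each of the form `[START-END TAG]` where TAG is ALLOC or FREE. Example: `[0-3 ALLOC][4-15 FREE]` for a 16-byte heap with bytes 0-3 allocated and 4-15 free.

Op 1: a = malloc(5) -> a = 0; heap: [0-4 ALLOC][5-16 FREE]
Op 2: free(a) -> (freed a); heap: [0-16 FREE]
Op 3: b = malloc(1) -> b = 0; heap: [0-0 ALLOC][1-16 FREE]
Op 4: c = malloc(1) -> c = 1; heap: [0-0 ALLOC][1-1 ALLOC][2-16 FREE]

Answer: [0-0 ALLOC][1-1 ALLOC][2-16 FREE]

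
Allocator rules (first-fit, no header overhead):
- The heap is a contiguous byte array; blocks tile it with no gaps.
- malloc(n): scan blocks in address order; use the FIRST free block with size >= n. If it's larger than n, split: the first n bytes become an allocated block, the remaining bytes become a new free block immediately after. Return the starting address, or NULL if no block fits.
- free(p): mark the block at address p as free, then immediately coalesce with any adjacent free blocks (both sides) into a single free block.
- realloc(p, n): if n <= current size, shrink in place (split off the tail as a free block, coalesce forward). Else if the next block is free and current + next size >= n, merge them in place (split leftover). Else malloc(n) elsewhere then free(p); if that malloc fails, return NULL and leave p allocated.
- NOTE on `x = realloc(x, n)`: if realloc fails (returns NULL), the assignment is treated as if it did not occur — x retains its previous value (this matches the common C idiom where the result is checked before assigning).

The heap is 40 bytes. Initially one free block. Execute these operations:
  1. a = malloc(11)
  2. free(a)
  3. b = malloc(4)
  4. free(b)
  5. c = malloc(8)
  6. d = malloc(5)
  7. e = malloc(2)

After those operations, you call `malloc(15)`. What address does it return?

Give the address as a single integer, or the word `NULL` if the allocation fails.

Op 1: a = malloc(11) -> a = 0; heap: [0-10 ALLOC][11-39 FREE]
Op 2: free(a) -> (freed a); heap: [0-39 FREE]
Op 3: b = malloc(4) -> b = 0; heap: [0-3 ALLOC][4-39 FREE]
Op 4: free(b) -> (freed b); heap: [0-39 FREE]
Op 5: c = malloc(8) -> c = 0; heap: [0-7 ALLOC][8-39 FREE]
Op 6: d = malloc(5) -> d = 8; heap: [0-7 ALLOC][8-12 ALLOC][13-39 FREE]
Op 7: e = malloc(2) -> e = 13; heap: [0-7 ALLOC][8-12 ALLOC][13-14 ALLOC][15-39 FREE]
malloc(15): first-fit scan over [0-7 ALLOC][8-12 ALLOC][13-14 ALLOC][15-39 FREE] -> 15

Answer: 15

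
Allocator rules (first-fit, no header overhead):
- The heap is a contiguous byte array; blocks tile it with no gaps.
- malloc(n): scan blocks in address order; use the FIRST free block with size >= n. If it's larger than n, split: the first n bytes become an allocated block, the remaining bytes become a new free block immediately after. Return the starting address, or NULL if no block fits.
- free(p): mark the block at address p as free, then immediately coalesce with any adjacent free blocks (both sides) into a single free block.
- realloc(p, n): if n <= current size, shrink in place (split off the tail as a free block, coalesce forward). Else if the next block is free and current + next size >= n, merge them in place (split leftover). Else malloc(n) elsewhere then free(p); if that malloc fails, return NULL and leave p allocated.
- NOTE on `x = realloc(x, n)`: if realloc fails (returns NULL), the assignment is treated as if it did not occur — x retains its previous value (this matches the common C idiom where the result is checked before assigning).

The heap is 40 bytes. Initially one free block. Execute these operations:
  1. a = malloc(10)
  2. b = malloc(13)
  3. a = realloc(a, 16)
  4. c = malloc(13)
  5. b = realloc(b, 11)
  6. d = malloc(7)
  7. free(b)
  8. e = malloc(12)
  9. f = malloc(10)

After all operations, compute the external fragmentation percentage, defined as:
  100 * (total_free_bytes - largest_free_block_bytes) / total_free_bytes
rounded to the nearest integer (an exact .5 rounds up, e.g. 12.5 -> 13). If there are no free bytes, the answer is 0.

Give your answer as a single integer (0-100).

Op 1: a = malloc(10) -> a = 0; heap: [0-9 ALLOC][10-39 FREE]
Op 2: b = malloc(13) -> b = 10; heap: [0-9 ALLOC][10-22 ALLOC][23-39 FREE]
Op 3: a = realloc(a, 16) -> a = 23; heap: [0-9 FREE][10-22 ALLOC][23-38 ALLOC][39-39 FREE]
Op 4: c = malloc(13) -> c = NULL; heap: [0-9 FREE][10-22 ALLOC][23-38 ALLOC][39-39 FREE]
Op 5: b = realloc(b, 11) -> b = 10; heap: [0-9 FREE][10-20 ALLOC][21-22 FREE][23-38 ALLOC][39-39 FREE]
Op 6: d = malloc(7) -> d = 0; heap: [0-6 ALLOC][7-9 FREE][10-20 ALLOC][21-22 FREE][23-38 ALLOC][39-39 FREE]
Op 7: free(b) -> (freed b); heap: [0-6 ALLOC][7-22 FREE][23-38 ALLOC][39-39 FREE]
Op 8: e = malloc(12) -> e = 7; heap: [0-6 ALLOC][7-18 ALLOC][19-22 FREE][23-38 ALLOC][39-39 FREE]
Op 9: f = malloc(10) -> f = NULL; heap: [0-6 ALLOC][7-18 ALLOC][19-22 FREE][23-38 ALLOC][39-39 FREE]
Free blocks: [4 1] total_free=5 largest=4 -> 100*(5-4)/5 = 100/5 = 20

Answer: 20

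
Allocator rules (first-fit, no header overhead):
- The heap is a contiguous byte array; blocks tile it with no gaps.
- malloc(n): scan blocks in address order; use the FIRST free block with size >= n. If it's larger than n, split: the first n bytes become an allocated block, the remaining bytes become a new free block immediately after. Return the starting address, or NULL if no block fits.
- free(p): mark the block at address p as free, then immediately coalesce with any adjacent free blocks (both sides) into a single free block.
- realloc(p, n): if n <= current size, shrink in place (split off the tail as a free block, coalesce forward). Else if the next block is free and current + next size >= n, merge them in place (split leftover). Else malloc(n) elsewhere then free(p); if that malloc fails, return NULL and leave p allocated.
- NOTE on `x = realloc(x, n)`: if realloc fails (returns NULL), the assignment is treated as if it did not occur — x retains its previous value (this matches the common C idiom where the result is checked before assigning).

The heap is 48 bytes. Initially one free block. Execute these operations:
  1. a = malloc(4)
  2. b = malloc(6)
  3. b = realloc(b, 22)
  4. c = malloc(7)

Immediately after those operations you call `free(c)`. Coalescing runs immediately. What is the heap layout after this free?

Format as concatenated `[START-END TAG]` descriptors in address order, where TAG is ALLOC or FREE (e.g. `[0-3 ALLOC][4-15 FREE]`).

Answer: [0-3 ALLOC][4-25 ALLOC][26-47 FREE]

Derivation:
Op 1: a = malloc(4) -> a = 0; heap: [0-3 ALLOC][4-47 FREE]
Op 2: b = malloc(6) -> b = 4; heap: [0-3 ALLOC][4-9 ALLOC][10-47 FREE]
Op 3: b = realloc(b, 22) -> b = 4; heap: [0-3 ALLOC][4-25 ALLOC][26-47 FREE]
Op 4: c = malloc(7) -> c = 26; heap: [0-3 ALLOC][4-25 ALLOC][26-32 ALLOC][33-47 FREE]
free(c): c = 26 -> block [26-32 ALLOC]; mark free, coalesce with adjacent free neighbors -> [0-3 ALLOC][4-25 ALLOC][26-47 FREE]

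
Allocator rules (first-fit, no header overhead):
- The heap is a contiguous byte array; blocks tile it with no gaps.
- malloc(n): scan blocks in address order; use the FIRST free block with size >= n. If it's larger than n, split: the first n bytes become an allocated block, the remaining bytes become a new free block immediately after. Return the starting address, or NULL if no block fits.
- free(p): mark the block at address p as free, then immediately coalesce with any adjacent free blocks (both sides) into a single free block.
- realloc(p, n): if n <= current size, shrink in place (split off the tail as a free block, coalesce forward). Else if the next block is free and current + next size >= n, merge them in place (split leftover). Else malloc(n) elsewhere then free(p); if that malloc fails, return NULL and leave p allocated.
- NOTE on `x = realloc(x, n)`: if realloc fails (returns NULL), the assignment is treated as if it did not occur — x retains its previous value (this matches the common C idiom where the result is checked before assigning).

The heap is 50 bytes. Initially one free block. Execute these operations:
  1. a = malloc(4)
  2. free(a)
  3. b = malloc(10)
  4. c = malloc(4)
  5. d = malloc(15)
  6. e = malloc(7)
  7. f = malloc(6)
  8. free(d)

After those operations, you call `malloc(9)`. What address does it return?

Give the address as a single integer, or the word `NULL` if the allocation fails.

Answer: 14

Derivation:
Op 1: a = malloc(4) -> a = 0; heap: [0-3 ALLOC][4-49 FREE]
Op 2: free(a) -> (freed a); heap: [0-49 FREE]
Op 3: b = malloc(10) -> b = 0; heap: [0-9 ALLOC][10-49 FREE]
Op 4: c = malloc(4) -> c = 10; heap: [0-9 ALLOC][10-13 ALLOC][14-49 FREE]
Op 5: d = malloc(15) -> d = 14; heap: [0-9 ALLOC][10-13 ALLOC][14-28 ALLOC][29-49 FREE]
Op 6: e = malloc(7) -> e = 29; heap: [0-9 ALLOC][10-13 ALLOC][14-28 ALLOC][29-35 ALLOC][36-49 FREE]
Op 7: f = malloc(6) -> f = 36; heap: [0-9 ALLOC][10-13 ALLOC][14-28 ALLOC][29-35 ALLOC][36-41 ALLOC][42-49 FREE]
Op 8: free(d) -> (freed d); heap: [0-9 ALLOC][10-13 ALLOC][14-28 FREE][29-35 ALLOC][36-41 ALLOC][42-49 FREE]
malloc(9): first-fit scan over [0-9 ALLOC][10-13 ALLOC][14-28 FREE][29-35 ALLOC][36-41 ALLOC][42-49 FREE] -> 14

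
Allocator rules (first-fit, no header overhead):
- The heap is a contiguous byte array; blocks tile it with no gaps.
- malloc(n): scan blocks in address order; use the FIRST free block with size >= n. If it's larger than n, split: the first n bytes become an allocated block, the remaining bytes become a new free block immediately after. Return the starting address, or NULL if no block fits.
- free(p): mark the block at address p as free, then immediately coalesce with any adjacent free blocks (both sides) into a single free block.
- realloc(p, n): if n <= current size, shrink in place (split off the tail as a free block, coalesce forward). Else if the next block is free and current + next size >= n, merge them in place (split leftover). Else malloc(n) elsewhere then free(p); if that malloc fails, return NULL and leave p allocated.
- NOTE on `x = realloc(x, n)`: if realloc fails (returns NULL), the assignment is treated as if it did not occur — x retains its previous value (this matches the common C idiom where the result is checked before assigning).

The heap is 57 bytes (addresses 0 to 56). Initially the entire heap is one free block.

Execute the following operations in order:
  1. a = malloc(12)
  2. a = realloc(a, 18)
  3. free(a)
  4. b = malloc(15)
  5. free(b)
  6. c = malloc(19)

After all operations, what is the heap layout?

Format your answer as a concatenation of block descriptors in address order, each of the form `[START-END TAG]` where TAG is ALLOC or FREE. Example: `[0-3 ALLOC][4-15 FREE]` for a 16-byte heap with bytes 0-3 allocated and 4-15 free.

Answer: [0-18 ALLOC][19-56 FREE]

Derivation:
Op 1: a = malloc(12) -> a = 0; heap: [0-11 ALLOC][12-56 FREE]
Op 2: a = realloc(a, 18) -> a = 0; heap: [0-17 ALLOC][18-56 FREE]
Op 3: free(a) -> (freed a); heap: [0-56 FREE]
Op 4: b = malloc(15) -> b = 0; heap: [0-14 ALLOC][15-56 FREE]
Op 5: free(b) -> (freed b); heap: [0-56 FREE]
Op 6: c = malloc(19) -> c = 0; heap: [0-18 ALLOC][19-56 FREE]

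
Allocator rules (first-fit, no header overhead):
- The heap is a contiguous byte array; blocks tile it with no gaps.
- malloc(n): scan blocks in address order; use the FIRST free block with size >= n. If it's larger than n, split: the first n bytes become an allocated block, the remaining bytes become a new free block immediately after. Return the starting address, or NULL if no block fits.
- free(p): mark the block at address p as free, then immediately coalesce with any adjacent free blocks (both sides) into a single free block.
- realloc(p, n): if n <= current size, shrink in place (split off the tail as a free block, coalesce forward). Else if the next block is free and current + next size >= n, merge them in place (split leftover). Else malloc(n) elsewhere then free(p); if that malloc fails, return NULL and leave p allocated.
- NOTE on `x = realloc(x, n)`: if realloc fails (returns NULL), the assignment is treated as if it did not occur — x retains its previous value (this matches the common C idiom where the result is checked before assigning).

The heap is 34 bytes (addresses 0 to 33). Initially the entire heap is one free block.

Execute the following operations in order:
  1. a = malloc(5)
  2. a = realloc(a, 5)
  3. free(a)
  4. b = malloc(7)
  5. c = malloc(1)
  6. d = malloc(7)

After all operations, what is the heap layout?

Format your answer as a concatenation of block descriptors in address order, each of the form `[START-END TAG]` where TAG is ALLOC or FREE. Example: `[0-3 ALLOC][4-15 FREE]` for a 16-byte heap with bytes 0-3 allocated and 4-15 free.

Answer: [0-6 ALLOC][7-7 ALLOC][8-14 ALLOC][15-33 FREE]

Derivation:
Op 1: a = malloc(5) -> a = 0; heap: [0-4 ALLOC][5-33 FREE]
Op 2: a = realloc(a, 5) -> a = 0; heap: [0-4 ALLOC][5-33 FREE]
Op 3: free(a) -> (freed a); heap: [0-33 FREE]
Op 4: b = malloc(7) -> b = 0; heap: [0-6 ALLOC][7-33 FREE]
Op 5: c = malloc(1) -> c = 7; heap: [0-6 ALLOC][7-7 ALLOC][8-33 FREE]
Op 6: d = malloc(7) -> d = 8; heap: [0-6 ALLOC][7-7 ALLOC][8-14 ALLOC][15-33 FREE]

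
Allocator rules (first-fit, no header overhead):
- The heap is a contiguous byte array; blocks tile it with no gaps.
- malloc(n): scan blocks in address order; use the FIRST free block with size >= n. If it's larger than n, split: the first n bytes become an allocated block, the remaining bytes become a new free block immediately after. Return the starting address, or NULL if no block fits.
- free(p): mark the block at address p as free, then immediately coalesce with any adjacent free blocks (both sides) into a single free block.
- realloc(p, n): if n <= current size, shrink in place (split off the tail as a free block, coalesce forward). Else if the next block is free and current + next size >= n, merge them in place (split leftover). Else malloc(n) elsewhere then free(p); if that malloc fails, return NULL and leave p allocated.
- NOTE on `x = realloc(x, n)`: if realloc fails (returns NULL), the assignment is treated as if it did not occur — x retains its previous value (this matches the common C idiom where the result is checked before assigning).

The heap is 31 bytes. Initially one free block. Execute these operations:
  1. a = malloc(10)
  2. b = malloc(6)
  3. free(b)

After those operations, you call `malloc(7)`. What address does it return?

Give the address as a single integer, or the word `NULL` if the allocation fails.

Answer: 10

Derivation:
Op 1: a = malloc(10) -> a = 0; heap: [0-9 ALLOC][10-30 FREE]
Op 2: b = malloc(6) -> b = 10; heap: [0-9 ALLOC][10-15 ALLOC][16-30 FREE]
Op 3: free(b) -> (freed b); heap: [0-9 ALLOC][10-30 FREE]
malloc(7): first-fit scan over [0-9 ALLOC][10-30 FREE] -> 10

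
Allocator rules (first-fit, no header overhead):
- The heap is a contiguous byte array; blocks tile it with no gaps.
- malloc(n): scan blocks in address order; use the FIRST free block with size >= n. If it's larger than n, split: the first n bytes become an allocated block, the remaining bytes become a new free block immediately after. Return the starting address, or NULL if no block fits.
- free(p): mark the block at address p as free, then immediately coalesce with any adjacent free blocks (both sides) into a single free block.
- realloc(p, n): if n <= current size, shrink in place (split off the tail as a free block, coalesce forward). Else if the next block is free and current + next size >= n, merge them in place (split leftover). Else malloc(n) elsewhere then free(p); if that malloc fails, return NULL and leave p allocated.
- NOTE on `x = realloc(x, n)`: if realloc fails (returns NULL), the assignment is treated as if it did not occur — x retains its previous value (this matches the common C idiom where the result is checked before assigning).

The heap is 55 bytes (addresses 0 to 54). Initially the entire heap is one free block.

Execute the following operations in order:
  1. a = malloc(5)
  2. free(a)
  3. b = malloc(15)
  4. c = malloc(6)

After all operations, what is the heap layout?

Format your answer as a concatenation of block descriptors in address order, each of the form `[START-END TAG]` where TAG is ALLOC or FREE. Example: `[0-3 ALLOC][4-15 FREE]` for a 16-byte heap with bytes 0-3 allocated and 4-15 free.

Op 1: a = malloc(5) -> a = 0; heap: [0-4 ALLOC][5-54 FREE]
Op 2: free(a) -> (freed a); heap: [0-54 FREE]
Op 3: b = malloc(15) -> b = 0; heap: [0-14 ALLOC][15-54 FREE]
Op 4: c = malloc(6) -> c = 15; heap: [0-14 ALLOC][15-20 ALLOC][21-54 FREE]

Answer: [0-14 ALLOC][15-20 ALLOC][21-54 FREE]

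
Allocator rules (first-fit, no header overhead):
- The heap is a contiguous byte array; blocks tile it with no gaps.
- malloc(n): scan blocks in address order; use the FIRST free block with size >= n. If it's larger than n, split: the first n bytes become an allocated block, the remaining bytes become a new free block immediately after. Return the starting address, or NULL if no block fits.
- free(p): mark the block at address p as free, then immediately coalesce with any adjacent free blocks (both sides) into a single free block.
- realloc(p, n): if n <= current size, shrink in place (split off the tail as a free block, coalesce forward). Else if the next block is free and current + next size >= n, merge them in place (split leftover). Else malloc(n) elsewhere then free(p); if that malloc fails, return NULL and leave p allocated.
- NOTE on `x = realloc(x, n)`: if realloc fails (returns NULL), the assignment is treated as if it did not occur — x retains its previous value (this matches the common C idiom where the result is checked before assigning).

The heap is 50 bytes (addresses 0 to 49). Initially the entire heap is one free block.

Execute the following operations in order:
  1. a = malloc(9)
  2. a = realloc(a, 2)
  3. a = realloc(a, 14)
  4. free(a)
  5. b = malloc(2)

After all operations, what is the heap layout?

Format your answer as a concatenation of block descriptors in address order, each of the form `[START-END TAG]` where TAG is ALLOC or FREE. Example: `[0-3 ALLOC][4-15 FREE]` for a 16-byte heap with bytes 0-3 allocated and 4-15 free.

Op 1: a = malloc(9) -> a = 0; heap: [0-8 ALLOC][9-49 FREE]
Op 2: a = realloc(a, 2) -> a = 0; heap: [0-1 ALLOC][2-49 FREE]
Op 3: a = realloc(a, 14) -> a = 0; heap: [0-13 ALLOC][14-49 FREE]
Op 4: free(a) -> (freed a); heap: [0-49 FREE]
Op 5: b = malloc(2) -> b = 0; heap: [0-1 ALLOC][2-49 FREE]

Answer: [0-1 ALLOC][2-49 FREE]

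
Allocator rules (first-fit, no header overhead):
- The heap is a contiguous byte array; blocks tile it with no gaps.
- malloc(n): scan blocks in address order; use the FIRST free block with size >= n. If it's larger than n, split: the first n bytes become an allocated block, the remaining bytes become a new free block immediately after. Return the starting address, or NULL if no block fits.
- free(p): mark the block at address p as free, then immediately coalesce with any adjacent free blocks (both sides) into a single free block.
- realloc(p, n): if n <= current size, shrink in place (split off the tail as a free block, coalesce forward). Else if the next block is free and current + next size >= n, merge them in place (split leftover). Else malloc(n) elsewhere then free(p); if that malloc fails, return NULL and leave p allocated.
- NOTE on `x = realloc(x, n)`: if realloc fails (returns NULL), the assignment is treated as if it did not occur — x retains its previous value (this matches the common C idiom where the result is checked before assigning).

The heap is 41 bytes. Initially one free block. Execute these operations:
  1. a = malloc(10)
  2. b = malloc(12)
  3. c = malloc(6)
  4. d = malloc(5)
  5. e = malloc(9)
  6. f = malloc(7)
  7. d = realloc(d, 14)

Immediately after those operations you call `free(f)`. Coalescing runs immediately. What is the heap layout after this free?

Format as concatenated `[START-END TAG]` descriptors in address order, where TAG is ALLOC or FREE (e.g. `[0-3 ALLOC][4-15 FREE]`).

Answer: [0-9 ALLOC][10-21 ALLOC][22-27 ALLOC][28-32 ALLOC][33-40 FREE]

Derivation:
Op 1: a = malloc(10) -> a = 0; heap: [0-9 ALLOC][10-40 FREE]
Op 2: b = malloc(12) -> b = 10; heap: [0-9 ALLOC][10-21 ALLOC][22-40 FREE]
Op 3: c = malloc(6) -> c = 22; heap: [0-9 ALLOC][10-21 ALLOC][22-27 ALLOC][28-40 FREE]
Op 4: d = malloc(5) -> d = 28; heap: [0-9 ALLOC][10-21 ALLOC][22-27 ALLOC][28-32 ALLOC][33-40 FREE]
Op 5: e = malloc(9) -> e = NULL; heap: [0-9 ALLOC][10-21 ALLOC][22-27 ALLOC][28-32 ALLOC][33-40 FREE]
Op 6: f = malloc(7) -> f = 33; heap: [0-9 ALLOC][10-21 ALLOC][22-27 ALLOC][28-32 ALLOC][33-39 ALLOC][40-40 FREE]
Op 7: d = realloc(d, 14) -> NULL (d unchanged); heap: [0-9 ALLOC][10-21 ALLOC][22-27 ALLOC][28-32 ALLOC][33-39 ALLOC][40-40 FREE]
free(f): f = 33 -> block [33-39 ALLOC]; mark free, coalesce with adjacent free neighbors -> [0-9 ALLOC][10-21 ALLOC][22-27 ALLOC][28-32 ALLOC][33-40 FREE]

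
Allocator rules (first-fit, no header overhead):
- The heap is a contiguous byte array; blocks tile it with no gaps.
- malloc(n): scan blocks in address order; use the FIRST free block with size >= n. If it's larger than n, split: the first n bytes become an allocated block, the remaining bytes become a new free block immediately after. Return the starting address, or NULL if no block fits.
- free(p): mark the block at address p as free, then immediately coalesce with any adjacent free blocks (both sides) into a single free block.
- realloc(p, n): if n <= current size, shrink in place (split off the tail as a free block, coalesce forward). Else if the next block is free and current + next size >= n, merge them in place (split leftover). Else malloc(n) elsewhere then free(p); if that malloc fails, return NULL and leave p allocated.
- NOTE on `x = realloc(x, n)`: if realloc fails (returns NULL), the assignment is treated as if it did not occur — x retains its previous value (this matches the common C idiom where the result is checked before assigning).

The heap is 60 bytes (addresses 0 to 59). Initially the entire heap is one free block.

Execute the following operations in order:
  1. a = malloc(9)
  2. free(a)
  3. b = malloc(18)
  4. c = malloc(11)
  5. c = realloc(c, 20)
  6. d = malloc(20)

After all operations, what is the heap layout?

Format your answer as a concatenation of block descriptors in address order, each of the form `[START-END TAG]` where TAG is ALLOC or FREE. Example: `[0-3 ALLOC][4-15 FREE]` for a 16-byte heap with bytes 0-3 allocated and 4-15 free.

Answer: [0-17 ALLOC][18-37 ALLOC][38-57 ALLOC][58-59 FREE]

Derivation:
Op 1: a = malloc(9) -> a = 0; heap: [0-8 ALLOC][9-59 FREE]
Op 2: free(a) -> (freed a); heap: [0-59 FREE]
Op 3: b = malloc(18) -> b = 0; heap: [0-17 ALLOC][18-59 FREE]
Op 4: c = malloc(11) -> c = 18; heap: [0-17 ALLOC][18-28 ALLOC][29-59 FREE]
Op 5: c = realloc(c, 20) -> c = 18; heap: [0-17 ALLOC][18-37 ALLOC][38-59 FREE]
Op 6: d = malloc(20) -> d = 38; heap: [0-17 ALLOC][18-37 ALLOC][38-57 ALLOC][58-59 FREE]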